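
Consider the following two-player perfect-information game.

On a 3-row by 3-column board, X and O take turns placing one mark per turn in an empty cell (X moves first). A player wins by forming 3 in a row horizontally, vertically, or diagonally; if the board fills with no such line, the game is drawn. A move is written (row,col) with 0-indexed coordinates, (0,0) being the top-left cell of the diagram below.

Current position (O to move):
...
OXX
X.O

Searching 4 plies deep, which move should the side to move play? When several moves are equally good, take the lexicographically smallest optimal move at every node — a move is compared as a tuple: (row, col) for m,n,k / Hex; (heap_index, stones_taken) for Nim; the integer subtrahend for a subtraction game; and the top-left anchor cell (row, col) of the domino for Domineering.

[.../OXX/X.O] O move#1: (0,0):-1/O../OXX/X.O, (0,1):-1/.O./OXX/X.O, (0,2):+0/..O/OXX/X.O*, (2,1):-1/.../OXX/XOO
[..O/OXX/X.O] X move#2: (0,0):+0/X.O/OXX/X.O*, (0,1):+0/.XO/OXX/X.O, (2,1):+0/..O/OXX/XXO
[X.O/OXX/X.O] O move#3: (0,1):+0/XOO/OXX/X.O*, (2,1):+0/X.O/OXX/XOO
[XOO/OXX/X.O] X move#4: (2,1):+0/XOO/OXX/XXO*
[XOO/OXX/XXO] end (terminal +0, O#5); searched .../OXX/X.O to 4

O's best at [.../OXX/X.O]: (0,2)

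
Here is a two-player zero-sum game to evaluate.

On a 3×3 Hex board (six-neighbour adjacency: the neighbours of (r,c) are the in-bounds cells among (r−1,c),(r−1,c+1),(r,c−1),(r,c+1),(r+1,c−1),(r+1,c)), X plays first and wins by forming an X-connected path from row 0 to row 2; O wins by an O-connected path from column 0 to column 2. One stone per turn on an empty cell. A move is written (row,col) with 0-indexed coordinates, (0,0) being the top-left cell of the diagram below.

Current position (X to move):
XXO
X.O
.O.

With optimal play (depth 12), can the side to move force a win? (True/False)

X winning at [XXO/X.O/.O.]: True

[XXO/X.O/.O.] X move#1: (1,1):-1/XXO/XXO/.O., (2,0):+1/XXO/X.O/XO.*, (2,2):-1/XXO/X.O/.OX
[XXO/X.O/XO.] end (terminal -1, O#2); searched XXO/X.O/.O. to 12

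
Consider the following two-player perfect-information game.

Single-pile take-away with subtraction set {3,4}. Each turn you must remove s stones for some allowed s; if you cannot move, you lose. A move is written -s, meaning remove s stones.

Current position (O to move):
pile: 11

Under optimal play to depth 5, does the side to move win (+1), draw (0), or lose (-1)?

value(11, O) = +1

ply 1, O at 11 | -3=+1→8*; -4=+1→7
ply 2, X at 8 | -3=-1→5*; -4=-1→4
ply 3, O at 5 | -3=+1→2*; -4=+1→1
ply 4: 2 is terminal -1 (X); from 11 depth 5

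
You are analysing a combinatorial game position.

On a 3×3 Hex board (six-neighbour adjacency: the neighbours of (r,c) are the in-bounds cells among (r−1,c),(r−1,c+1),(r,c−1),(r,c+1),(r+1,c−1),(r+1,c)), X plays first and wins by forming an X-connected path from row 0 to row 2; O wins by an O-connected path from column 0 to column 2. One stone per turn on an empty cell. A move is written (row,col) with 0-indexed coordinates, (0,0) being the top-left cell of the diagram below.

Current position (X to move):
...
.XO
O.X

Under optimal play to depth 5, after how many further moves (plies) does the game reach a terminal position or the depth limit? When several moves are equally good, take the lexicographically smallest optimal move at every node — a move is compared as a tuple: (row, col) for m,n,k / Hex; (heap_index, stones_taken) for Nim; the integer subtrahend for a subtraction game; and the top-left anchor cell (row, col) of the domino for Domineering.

[.../.XO/O.X] X move#1: (0,0):-1/X../.XO/O.X, (0,1):-1/.X./.XO/O.X, (0,2):-1/..X/.XO/O.X, (1,0):-1/.../XXO/O.X, (2,1):+1/.../.XO/OXX*
[.../.XO/OXX] O move#2: (0,0):-1/O../.XO/OXX*, (0,1):-1/.O./.XO/OXX, (0,2):-1/..O/.XO/OXX, (1,0):-1/.../OXO/OXX
[O../.XO/OXX] X move#3: (0,1):+1/OX./.XO/OXX*, (0,2):+1/O.X/.XO/OXX, (1,0):+1/O../XXO/OXX
[OX./.XO/OXX] end (terminal -1, O#4); searched .../.XO/O.X to 5

PV length from [.../.XO/O.X]: 3 plies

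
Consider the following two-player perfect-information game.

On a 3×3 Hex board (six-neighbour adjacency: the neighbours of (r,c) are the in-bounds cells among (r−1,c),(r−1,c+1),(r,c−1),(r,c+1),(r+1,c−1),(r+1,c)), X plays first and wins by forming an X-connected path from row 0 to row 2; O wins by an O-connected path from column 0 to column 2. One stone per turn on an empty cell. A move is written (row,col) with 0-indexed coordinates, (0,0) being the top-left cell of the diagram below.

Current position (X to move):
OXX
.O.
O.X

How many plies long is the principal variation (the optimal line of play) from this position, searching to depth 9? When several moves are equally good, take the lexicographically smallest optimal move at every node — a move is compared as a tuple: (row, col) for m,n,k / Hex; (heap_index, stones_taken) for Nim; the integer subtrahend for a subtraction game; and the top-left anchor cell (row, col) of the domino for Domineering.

PV length from [OXX/.O./O.X]: 1 ply

ply 1, X at OXX/.O./O.X | (1,0)=-1→OXX/XO./O.X; (1,2)=+1→OXX/.OX/O.X*; (2,1)=-1→OXX/.O./OXX
ply 2: OXX/.OX/O.X is terminal -1 (O); from OXX/.O./O.X depth 9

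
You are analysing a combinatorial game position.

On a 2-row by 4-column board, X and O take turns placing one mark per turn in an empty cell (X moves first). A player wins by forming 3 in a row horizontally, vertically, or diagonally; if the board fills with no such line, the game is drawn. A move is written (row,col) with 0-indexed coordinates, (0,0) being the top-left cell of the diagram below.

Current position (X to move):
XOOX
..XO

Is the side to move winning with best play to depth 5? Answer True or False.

X winning at [XOOX/..XO]: False

[XOOX/..XO] X move#1: (1,0):+0/XOOX/X.XO*, (1,1):+0/XOOX/.XXO
[XOOX/X.XO] O move#2: (1,1):+0/XOOX/XOXO*
[XOOX/XOXO] end (terminal +0, X#3); searched XOOX/..XO to 5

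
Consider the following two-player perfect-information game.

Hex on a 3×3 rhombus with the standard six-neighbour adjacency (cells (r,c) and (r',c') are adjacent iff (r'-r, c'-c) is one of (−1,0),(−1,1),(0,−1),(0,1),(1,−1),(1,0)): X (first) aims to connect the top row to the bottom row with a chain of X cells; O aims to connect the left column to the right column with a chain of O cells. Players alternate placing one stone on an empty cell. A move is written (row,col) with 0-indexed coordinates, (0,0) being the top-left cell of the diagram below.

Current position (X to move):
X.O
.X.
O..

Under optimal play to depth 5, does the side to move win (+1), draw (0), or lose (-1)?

p1 X@[X.O/.X./O..]: (0,1)[XXO/.X./O..]-1 (1,0)[X.O/XX./O..]-1 (1,2)[X.O/.XX/O..]+1* (2,1)[X.O/.X./OX.]+1 (2,2)[X.O/.X./O.X]+1
p2 O@[X.O/.XX/O..]: (0,1)[XOO/.XX/O..]-1* (1,0)[X.O/OXX/O..]-1 (2,1)[X.O/.XX/OO.]-1 (2,2)[X.O/.XX/O.O]-1
p3 X@[XOO/.XX/O..]: (1,0)[XOO/XXX/O..]+1* (2,1)[XOO/.XX/OX.]-1 (2,2)[XOO/.XX/O.X]-1
p4 O@[XOO/XXX/O..]: (2,1)[XOO/XXX/OO.]-1* (2,2)[XOO/XXX/O.O]-1
p5 X@[XOO/XXX/OO.]: (2,2)[XOO/XXX/OOX]+1*
p6 O@[XOO/XXX/OOX] terminal -1; root [X.O/.X./O..] d5

value(X.O/.X./O.., X) = +1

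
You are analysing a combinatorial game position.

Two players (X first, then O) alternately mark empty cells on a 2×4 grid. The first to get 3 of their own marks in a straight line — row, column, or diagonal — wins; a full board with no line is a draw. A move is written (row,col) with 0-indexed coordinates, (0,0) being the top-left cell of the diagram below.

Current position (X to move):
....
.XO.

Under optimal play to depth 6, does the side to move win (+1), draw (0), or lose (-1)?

ply 1, X at ..../.XO. | (0,0)=+0→X.../.XO.*; (0,1)=+0→.X../.XO.; (0,2)=+0→..X./.XO.; (0,3)=+0→...X/.XO.; (1,0)=+0→..../XXO.; (1,3)=+0→..../.XOX
ply 2, O at X.../.XO. | (0,1)=+0→XO../.XO.*; (0,2)=+0→X.O./.XO.; (0,3)=+0→X..O/.XO.; (1,0)=+0→X.../OXO.; (1,3)=+0→X.../.XOO
ply 3, X at XO../.XO. | (0,2)=+0→XOX./.XO.*; (0,3)=+0→XO.X/.XO.; (1,0)=+0→XO../XXO.; (1,3)=+0→XO../.XOX
ply 4, O at XOX./.XO. | (0,3)=+0→XOXO/.XO.*; (1,0)=+0→XOX./OXO.; (1,3)=+0→XOX./.XOO
ply 5, X at XOXO/.XO. | (1,0)=+0→XOXO/XXO.*; (1,3)=+0→XOXO/.XOX
ply 6, O at XOXO/XXO. | (1,3)=+0→XOXO/XXOO*
ply 7: XOXO/XXOO is terminal +0 (X); from ..../.XO. depth 6

value(..../.XO., X) = 0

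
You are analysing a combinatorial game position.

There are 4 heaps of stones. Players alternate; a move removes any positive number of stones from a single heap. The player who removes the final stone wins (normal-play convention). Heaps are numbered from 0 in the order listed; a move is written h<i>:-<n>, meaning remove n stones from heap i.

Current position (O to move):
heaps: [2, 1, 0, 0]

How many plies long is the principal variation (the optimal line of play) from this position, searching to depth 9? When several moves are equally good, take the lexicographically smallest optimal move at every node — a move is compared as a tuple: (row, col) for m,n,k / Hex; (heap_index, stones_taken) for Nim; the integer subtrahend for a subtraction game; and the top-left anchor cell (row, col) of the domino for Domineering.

[(2,1,0,0)] O move#1: h0:-1:+1/(1,1,0,0)*, h0:-2:-1/(0,1,0,0), h1:-1:-1/(2,0,0,0)
[(1,1,0,0)] X move#2: h0:-1:-1/(0,1,0,0)*, h1:-1:-1/(1,0,0,0)
[(0,1,0,0)] O move#3: h1:-1:+1/(0,0,0,0)*
[(0,0,0,0)] end (terminal -1, X#4); searched (2,1,0,0) to 9

PV length from [(2,1,0,0)]: 3 plies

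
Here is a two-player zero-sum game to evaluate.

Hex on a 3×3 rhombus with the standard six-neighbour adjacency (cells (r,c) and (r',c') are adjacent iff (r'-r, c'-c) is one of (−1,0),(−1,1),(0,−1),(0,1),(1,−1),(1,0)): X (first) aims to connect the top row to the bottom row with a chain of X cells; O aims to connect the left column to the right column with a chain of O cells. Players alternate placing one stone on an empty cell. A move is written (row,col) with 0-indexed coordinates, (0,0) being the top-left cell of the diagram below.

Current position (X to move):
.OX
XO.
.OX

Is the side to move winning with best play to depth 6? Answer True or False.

X winning at [.OX/XO./.OX]: True

ply 1, X at .OX/XO./.OX | (0,0)=+1→XOX/XO./.OX*; (1,2)=+1→.OX/XOX/.OX; (2,0)=+1→.OX/XO./XOX
ply 2, O at XOX/XO./.OX | (1,2)=-1→XOX/XOO/.OX*; (2,0)=-1→XOX/XO./OOX
ply 3, X at XOX/XOO/.OX | (2,0)=+1→XOX/XOO/XOX*
ply 4: XOX/XOO/XOX is terminal -1 (O); from .OX/XO./.OX depth 6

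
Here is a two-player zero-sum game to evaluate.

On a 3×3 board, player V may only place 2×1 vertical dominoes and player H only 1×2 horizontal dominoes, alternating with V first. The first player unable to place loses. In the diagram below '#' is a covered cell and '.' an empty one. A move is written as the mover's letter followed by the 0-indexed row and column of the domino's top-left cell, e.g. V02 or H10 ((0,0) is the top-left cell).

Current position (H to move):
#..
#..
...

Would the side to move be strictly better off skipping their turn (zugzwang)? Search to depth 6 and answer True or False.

[#../#../...] H move#1: H01:-1/###/#../..., H11:+1/#../###/...*, H20:-1/#../#../##., H21:-1/#../#../.##
[#../###/...] end (terminal -1, V#2); searched #../#../... to 6
pass branch (V moves first from the same position):
  | [#../#../...] V move#1: V01:+1/##./##./...*, V02:+1/#.#/#.#/..., V11:+1/#../##./.#., V12:+1/#../#.#/..#
  | [##./##./...] H move#2: H20:-1/##./##./##.*, H21:-1/##./##./.##
  | [##./##./##.] V move#3: V02:+1/###/###/##.*, V12:+1/##./###/###
  | [###/###/##.] end (terminal -1, H#4); searched #../#../... to 6
H moving scores +1; H passing scores -1

zugzwang(#../#../..., H) = False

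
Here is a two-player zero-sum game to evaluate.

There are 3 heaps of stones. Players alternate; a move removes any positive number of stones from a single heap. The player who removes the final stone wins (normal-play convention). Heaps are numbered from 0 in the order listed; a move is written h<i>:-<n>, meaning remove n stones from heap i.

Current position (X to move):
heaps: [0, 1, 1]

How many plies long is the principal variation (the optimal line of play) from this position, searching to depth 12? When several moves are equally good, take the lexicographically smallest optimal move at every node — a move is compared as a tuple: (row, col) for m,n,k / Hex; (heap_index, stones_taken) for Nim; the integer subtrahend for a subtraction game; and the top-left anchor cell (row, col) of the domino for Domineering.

PV length from [(0,1,1)]: 2 plies

ply 1, X at (0,1,1) | h1:-1=-1→(0,0,1)*; h2:-1=-1→(0,1,0)
ply 2, O at (0,0,1) | h2:-1=+1→(0,0,0)*
ply 3: (0,0,0) is terminal -1 (X); from (0,1,1) depth 12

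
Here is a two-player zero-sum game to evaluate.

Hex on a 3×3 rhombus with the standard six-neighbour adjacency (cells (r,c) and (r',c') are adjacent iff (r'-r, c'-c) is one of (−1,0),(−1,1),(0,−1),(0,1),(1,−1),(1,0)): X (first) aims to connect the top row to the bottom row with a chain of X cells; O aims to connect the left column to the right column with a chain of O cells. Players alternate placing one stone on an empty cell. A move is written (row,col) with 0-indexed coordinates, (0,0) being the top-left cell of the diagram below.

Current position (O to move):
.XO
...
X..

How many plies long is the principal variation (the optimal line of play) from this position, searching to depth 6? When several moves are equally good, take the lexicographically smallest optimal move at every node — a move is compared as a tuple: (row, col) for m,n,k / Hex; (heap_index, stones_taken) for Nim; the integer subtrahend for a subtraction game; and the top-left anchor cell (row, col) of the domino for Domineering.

PV length from [.XO/.../X..]: 2 plies

[.XO/.../X..] O move#1: (0,0):-1/OXO/.../X..*, (1,0):-1/.XO/O../X.., (1,1):-1/.XO/.O./X.., (1,2):-1/.XO/..O/X.., (2,1):-1/.XO/.../XO., (2,2):-1/.XO/.../X.O
[OXO/.../X..] X move#2: (1,0):+1/OXO/X../X..*, (1,1):+1/OXO/.X./X.., (1,2):+1/OXO/..X/X.., (2,1):+1/OXO/.../XX., (2,2):+1/OXO/.../X.X
[OXO/X../X..] end (terminal -1, O#3); searched .XO/.../X.. to 6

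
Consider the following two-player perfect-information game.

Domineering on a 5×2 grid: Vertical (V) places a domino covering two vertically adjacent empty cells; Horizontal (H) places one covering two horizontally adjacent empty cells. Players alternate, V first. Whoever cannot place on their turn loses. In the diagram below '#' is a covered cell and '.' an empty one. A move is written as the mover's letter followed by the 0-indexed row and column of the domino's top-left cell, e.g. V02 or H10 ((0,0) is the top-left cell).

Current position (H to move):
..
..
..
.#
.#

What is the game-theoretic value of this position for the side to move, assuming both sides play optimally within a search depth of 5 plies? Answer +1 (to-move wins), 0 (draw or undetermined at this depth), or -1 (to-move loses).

value(../../../.#/.#, H) = +1

ply 1, H at ../../../.#/.# | H00=-1→##/../../.#/.#; H10=+1→../##/../.#/.#*; H20=-1→../../##/.#/.#
ply 2, V at ../##/../.#/.# | V20=-1→../##/#./##/.#*; V30=-1→../##/../##/##
ply 3, H at ../##/#./##/.# | H00=+1→##/##/#./##/.#*
ply 4: ##/##/#./##/.# is terminal -1 (V); from ../../../.#/.# depth 5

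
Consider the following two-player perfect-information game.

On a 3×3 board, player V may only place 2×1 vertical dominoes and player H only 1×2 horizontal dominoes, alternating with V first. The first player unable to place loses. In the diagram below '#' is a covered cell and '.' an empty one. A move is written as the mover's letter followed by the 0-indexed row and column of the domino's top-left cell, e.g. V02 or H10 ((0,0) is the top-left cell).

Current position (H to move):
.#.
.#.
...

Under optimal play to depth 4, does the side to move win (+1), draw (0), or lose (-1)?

value(.#./.#./..., H) = -1

p1 H@[.#./.#./...]: H20[.#./.#./##.]-1* H21[.#./.#./.##]-1
p2 V@[.#./.#./##.]: V00[##./##./##.]+1* V02[.##/.##/##.]+1 V12[.#./.##/###]+1
p3 H@[##./##./##.] terminal -1; root [.#./.#./...] d4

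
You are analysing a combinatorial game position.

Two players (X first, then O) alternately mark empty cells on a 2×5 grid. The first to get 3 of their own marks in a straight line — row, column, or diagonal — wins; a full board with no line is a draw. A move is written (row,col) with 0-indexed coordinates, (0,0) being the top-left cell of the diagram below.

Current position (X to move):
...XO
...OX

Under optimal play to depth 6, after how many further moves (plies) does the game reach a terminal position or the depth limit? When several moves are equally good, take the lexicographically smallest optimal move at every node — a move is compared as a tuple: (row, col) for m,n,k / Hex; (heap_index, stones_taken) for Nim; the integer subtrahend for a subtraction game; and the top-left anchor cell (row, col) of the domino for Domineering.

p1 X@[...XO/...OX]: (0,0)[X..XO/...OX]+0* (0,1)[.X.XO/...OX]+0 (0,2)[..XXO/...OX]+0 (1,0)[...XO/X..OX]+0 (1,1)[...XO/.X.OX]+0 (1,2)[...XO/..XOX]+0
p2 O@[X..XO/...OX]: (0,1)[XO.XO/...OX]+0* (0,2)[X.OXO/...OX]+0 (1,0)[X..XO/O..OX]+0 (1,1)[X..XO/.O.OX]+0 (1,2)[X..XO/..OOX]+0
p3 X@[XO.XO/...OX]: (0,2)[XOXXO/...OX]+0* (1,0)[XO.XO/X..OX]+0 (1,1)[XO.XO/.X.OX]+0 (1,2)[XO.XO/..XOX]+0
p4 O@[XOXXO/...OX]: (1,0)[XOXXO/O..OX]+0* (1,1)[XOXXO/.O.OX]+0 (1,2)[XOXXO/..OOX]+0
p5 X@[XOXXO/O..OX]: (1,1)[XOXXO/OX.OX]+0* (1,2)[XOXXO/O.XOX]+0
p6 O@[XOXXO/OX.OX]: (1,2)[XOXXO/OXOOX]+0*
p7 X@[XOXXO/OXOOX] terminal +0; root [...XO/...OX] d6

PV length from [...XO/...OX]: 6 plies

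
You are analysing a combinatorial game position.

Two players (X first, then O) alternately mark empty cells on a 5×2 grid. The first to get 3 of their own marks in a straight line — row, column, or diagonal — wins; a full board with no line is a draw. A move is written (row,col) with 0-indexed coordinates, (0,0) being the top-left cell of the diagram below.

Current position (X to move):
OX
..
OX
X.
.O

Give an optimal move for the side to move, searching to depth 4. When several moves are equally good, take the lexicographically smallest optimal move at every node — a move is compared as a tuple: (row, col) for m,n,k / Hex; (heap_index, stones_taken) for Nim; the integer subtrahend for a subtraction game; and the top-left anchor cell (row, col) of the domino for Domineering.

ply 1, X at OX/../OX/X./.O | (1,0)=+0→OX/X./OX/X./.O; (1,1)=+1→OX/.X/OX/X./.O*; (3,1)=-1→OX/../OX/XX/.O; (4,0)=-1→OX/../OX/X./XO
ply 2: OX/.X/OX/X./.O is terminal -1 (O); from OX/../OX/X./.O depth 4

X's best at [OX/../OX/X./.O]: (1,1)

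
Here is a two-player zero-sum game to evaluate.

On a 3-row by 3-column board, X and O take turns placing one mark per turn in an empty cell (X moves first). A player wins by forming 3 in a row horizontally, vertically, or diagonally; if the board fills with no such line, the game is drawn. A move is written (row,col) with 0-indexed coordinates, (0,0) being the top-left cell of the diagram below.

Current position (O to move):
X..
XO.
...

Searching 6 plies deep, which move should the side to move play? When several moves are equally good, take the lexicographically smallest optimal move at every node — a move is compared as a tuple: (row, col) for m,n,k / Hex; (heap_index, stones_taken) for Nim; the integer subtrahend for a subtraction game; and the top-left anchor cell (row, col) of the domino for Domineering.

O's best at [X../XO./...]: (2,0)

ply 1, O at X../XO./... | (0,1)=-1→XO./XO./...; (0,2)=-1→X.O/XO./...; (1,2)=-1→X../XOO/...; (2,0)=+0→X../XO./O..*; (2,1)=-1→X../XO./.O.; (2,2)=-1→X../XO./..O
ply 2, X at X../XO./O.. | (0,1)=-1→XX./XO./O..; (0,2)=+0→X.X/XO./O..*; (1,2)=-1→X../XOX/O..; (2,1)=-1→X../XO./OX.; (2,2)=-1→X../XO./O.X
ply 3, O at X.X/XO./O.. | (0,1)=+0→XOX/XO./O..*; (1,2)=-1→X.X/XOO/O..; (2,1)=-1→X.X/XO./OO.; (2,2)=-1→X.X/XO./O.O
ply 4, X at XOX/XO./O.. | (1,2)=-1→XOX/XOX/O..; (2,1)=+0→XOX/XO./OX.*; (2,2)=-1→XOX/XO./O.X
ply 5, O at XOX/XO./OX. | (1,2)=+0→XOX/XOO/OX.*; (2,2)=+0→XOX/XO./OXO
ply 6, X at XOX/XOO/OX. | (2,2)=+0→XOX/XOO/OXX*
ply 7: XOX/XOO/OXX is terminal +0 (O); from X../XO./... depth 6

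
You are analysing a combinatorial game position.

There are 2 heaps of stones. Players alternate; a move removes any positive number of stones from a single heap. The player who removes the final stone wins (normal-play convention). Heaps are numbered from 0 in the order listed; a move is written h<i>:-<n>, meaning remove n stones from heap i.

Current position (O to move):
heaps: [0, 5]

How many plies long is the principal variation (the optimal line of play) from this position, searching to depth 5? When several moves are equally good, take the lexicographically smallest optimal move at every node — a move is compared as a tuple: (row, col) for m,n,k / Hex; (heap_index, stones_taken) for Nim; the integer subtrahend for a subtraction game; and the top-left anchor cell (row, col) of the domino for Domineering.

PV length from [(0,5)]: 1 ply

ply 1, O at (0,5) | h1:-1=-1→(0,4); h1:-2=-1→(0,3); h1:-3=-1→(0,2); h1:-4=-1→(0,1); h1:-5=+1→(0,0)*
ply 2: (0,0) is terminal -1 (X); from (0,5) depth 5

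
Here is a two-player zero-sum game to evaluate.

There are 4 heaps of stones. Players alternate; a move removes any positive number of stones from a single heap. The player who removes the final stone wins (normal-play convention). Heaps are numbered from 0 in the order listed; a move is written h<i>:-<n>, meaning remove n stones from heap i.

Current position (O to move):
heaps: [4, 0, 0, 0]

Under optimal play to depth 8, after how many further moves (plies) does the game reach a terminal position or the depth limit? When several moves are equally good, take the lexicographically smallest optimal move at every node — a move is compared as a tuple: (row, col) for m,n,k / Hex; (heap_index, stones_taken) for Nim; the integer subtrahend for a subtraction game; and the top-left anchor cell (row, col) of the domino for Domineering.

p1 O@[(4,0,0,0)]: h0:-1[(3,0,0,0)]-1 h0:-2[(2,0,0,0)]-1 h0:-3[(1,0,0,0)]-1 h0:-4[(0,0,0,0)]+1*
p2 X@[(0,0,0,0)] terminal -1; root [(4,0,0,0)] d8

PV length from [(4,0,0,0)]: 1 ply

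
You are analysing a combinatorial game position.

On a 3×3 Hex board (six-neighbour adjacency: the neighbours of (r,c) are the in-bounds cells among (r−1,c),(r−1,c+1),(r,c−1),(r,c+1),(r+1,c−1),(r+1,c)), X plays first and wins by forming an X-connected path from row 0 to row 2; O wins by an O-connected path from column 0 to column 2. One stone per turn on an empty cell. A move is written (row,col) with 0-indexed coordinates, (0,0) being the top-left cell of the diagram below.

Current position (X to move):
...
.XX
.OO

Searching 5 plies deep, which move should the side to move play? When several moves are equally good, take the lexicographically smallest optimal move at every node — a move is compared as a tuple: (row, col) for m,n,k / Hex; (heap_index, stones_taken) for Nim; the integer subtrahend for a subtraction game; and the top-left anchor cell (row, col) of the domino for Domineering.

X's best at [.../.XX/.OO]: (2,0)

p1 X@[.../.XX/.OO]: (0,0)[X../.XX/.OO]-1 (0,1)[.X./.XX/.OO]-1 (0,2)[..X/.XX/.OO]-1 (1,0)[.../XXX/.OO]-1 (2,0)[.../.XX/XOO]+1*
p2 O@[.../.XX/XOO]: (0,0)[O../.XX/XOO]-1* (0,1)[.O./.XX/XOO]-1 (0,2)[..O/.XX/XOO]-1 (1,0)[.../OXX/XOO]-1
p3 X@[O../.XX/XOO]: (0,1)[OX./.XX/XOO]+1* (0,2)[O.X/.XX/XOO]+1 (1,0)[O../XXX/XOO]+1
p4 O@[OX./.XX/XOO] terminal -1; root [.../.XX/.OO] d5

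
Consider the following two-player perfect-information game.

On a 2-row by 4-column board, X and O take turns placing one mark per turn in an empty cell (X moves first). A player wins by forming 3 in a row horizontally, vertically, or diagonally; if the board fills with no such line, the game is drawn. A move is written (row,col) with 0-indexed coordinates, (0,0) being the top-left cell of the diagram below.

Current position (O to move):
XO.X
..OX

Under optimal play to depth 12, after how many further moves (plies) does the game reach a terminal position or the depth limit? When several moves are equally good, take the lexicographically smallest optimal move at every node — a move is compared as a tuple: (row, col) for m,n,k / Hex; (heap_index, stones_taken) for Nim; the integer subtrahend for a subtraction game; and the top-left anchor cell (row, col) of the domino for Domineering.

PV length from [XO.X/..OX]: 3 plies

[XO.X/..OX] O move#1: (0,2):+0/XOOX/..OX*, (1,0):+0/XO.X/O.OX, (1,1):+0/XO.X/.OOX
[XOOX/..OX] X move#2: (1,0):+0/XOOX/X.OX*, (1,1):+0/XOOX/.XOX
[XOOX/X.OX] O move#3: (1,1):+0/XOOX/XOOX*
[XOOX/XOOX] end (terminal +0, X#4); searched XO.X/..OX to 12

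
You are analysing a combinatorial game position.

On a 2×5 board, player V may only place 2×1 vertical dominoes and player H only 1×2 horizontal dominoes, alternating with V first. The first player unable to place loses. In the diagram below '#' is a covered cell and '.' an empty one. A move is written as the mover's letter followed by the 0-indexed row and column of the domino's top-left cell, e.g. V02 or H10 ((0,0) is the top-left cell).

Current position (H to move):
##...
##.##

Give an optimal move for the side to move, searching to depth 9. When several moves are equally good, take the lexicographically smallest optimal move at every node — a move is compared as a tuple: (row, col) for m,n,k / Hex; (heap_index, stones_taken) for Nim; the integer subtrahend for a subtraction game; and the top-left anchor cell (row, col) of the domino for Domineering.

H's best at [##.../##.##]: H02

p1 H@[##.../##.##]: H02[####./##.##]+1* H03[##.##/##.##]-1
p2 V@[####./##.##] terminal -1; root [##.../##.##] d9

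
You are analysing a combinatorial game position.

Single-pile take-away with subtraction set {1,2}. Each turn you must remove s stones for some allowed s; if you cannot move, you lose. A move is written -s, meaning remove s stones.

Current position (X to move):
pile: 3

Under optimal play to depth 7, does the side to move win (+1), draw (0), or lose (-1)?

value(3, X) = -1

p1 X@[3]: -1[2]-1* -2[1]-1
p2 O@[2]: -1[1]-1 -2[0]+1*
p3 X@[0] terminal -1; root [3] d7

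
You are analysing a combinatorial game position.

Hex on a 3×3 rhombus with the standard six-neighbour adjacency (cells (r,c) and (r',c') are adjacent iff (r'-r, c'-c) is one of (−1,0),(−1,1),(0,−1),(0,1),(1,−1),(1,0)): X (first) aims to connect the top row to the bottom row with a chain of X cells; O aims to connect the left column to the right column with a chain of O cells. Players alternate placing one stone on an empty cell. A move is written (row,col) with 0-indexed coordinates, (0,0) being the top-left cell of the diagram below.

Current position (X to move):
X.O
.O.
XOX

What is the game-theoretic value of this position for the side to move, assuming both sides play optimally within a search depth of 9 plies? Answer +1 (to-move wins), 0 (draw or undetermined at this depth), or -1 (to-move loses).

value(X.O/.O./XOX, X) = +1

ply 1, X at X.O/.O./XOX | (0,1)=-1→XXO/.O./XOX; (1,0)=+1→X.O/XO./XOX*; (1,2)=-1→X.O/.OX/XOX
ply 2: X.O/XO./XOX is terminal -1 (O); from X.O/.O./XOX depth 9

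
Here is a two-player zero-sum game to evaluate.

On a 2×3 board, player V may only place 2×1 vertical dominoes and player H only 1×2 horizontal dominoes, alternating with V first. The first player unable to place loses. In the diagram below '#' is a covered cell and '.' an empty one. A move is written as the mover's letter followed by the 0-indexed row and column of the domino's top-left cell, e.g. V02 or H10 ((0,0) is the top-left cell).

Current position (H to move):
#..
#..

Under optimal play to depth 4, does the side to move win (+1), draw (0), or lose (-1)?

value(#../#.., H) = +1

[#../#..] H move#1: H01:+1/###/#..*, H11:+1/#../###
[###/#..] end (terminal -1, V#2); searched #../#.. to 4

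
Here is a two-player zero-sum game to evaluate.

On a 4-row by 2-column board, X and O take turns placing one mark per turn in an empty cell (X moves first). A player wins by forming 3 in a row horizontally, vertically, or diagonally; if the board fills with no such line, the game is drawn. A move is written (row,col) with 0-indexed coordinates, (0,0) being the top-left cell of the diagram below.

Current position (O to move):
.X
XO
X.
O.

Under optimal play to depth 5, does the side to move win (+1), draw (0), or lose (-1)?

[.X/XO/X./O.] O move#1: (0,0):+0/OX/XO/X./O.*, (2,1):-1/.X/XO/XO/O., (3,1):-1/.X/XO/X./OO
[OX/XO/X./O.] X move#2: (2,1):+0/OX/XO/XX/O.*, (3,1):+0/OX/XO/X./OX
[OX/XO/XX/O.] O move#3: (3,1):+0/OX/XO/XX/OO*
[OX/XO/XX/OO] end (terminal +0, X#4); searched .X/XO/X./O. to 5

value(.X/XO/X./O., O) = 0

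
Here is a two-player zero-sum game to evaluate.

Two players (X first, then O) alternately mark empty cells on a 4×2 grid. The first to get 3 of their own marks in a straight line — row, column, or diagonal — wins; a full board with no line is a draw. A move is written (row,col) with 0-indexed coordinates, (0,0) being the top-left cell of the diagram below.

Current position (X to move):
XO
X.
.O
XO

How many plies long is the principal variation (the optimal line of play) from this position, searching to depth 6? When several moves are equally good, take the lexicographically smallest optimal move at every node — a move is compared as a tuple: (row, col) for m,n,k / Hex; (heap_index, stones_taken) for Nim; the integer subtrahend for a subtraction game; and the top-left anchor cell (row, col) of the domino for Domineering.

PV length from [XO/X./.O/XO]: 1 ply

ply 1, X at XO/X./.O/XO | (1,1)=+0→XO/XX/.O/XO; (2,0)=+1→XO/X./XO/XO*
ply 2: XO/X./XO/XO is terminal -1 (O); from XO/X./.O/XO depth 6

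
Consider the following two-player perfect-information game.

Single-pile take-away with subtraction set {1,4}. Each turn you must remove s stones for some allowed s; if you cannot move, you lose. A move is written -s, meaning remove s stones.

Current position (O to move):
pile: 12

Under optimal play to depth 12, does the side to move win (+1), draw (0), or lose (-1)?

ply 1, O at 12 | -1=-1→11*; -4=-1→8
ply 2, X at 11 | -1=+1→10*; -4=+1→7
ply 3, O at 10 | -1=-1→9*; -4=-1→6
ply 4, X at 9 | -1=-1→8; -4=+1→5*
ply 5, O at 5 | -1=-1→4*; -4=-1→1
ply 6, X at 4 | -1=-1→3; -4=+1→0*
ply 7: 0 is terminal -1 (O); from 12 depth 12

value(12, O) = -1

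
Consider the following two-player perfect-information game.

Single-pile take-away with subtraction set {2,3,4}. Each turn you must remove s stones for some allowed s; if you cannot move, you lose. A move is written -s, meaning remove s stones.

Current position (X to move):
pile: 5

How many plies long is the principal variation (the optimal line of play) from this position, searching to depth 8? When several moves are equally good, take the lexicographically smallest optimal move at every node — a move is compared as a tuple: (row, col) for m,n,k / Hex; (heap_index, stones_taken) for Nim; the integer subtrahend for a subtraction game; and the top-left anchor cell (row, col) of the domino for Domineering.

PV length from [5]: 1 ply

[5] X move#1: -2:-1/3, -3:-1/2, -4:+1/1*
[1] end (terminal -1, O#2); searched 5 to 8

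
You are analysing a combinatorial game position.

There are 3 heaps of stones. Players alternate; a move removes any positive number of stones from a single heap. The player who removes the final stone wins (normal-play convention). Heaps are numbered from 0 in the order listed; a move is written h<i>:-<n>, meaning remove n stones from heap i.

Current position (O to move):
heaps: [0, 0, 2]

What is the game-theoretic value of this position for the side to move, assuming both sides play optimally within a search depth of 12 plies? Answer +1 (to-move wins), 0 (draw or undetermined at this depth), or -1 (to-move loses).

[(0,0,2)] O move#1: h2:-1:-1/(0,0,1), h2:-2:+1/(0,0,0)*
[(0,0,0)] end (terminal -1, X#2); searched (0,0,2) to 12

value((0,0,2), O) = +1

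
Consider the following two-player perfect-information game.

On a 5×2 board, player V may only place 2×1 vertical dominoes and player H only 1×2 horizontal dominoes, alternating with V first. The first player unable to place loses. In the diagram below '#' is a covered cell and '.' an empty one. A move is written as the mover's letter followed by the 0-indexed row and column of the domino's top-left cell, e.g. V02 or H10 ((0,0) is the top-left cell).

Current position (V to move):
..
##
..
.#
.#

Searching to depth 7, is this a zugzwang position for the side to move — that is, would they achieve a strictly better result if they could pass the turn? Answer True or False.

ply 1, V at ../##/../.#/.# | V20=-1→../##/#./##/.#*; V30=-1→../##/../##/##
ply 2, H at ../##/#./##/.# | H00=+1→##/##/#./##/.#*
ply 3: ##/##/#./##/.# is terminal -1 (V); from ../##/../.#/.# depth 7
pass branch (H moves first from the same position):
  | ply 1, H at ../##/../.#/.# | H00=-1→##/##/../.#/.#; H20=+1→../##/##/.#/.#*
  | ply 2, V at ../##/##/.#/.# | V30=-1→../##/##/##/##*
  | ply 3, H at ../##/##/##/## | H00=+1→##/##/##/##/##*
  | ply 4: ##/##/##/##/## is terminal -1 (V); from ../##/../.#/.# depth 7
V moving scores -1; V passing scores -1

zugzwang(../##/../.#/.#, V) = False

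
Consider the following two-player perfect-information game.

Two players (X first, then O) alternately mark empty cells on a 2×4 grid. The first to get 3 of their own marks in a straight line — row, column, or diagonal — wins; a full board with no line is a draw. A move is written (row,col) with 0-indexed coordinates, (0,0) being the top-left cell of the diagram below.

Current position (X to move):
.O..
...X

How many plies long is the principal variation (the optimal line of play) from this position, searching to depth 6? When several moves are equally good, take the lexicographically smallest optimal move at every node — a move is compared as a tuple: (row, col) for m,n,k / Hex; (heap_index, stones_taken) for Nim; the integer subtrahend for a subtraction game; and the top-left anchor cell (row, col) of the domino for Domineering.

PV length from [.O../...X]: 6 plies

ply 1, X at .O../...X | (0,0)=+0→XO../...X*; (0,2)=+0→.OX./...X; (0,3)=+0→.O.X/...X; (1,0)=-1→.O../X..X; (1,1)=+0→.O../.X.X; (1,2)=+0→.O../..XX
ply 2, O at XO../...X | (0,2)=+0→XOO./...X*; (0,3)=+0→XO.O/...X; (1,0)=+0→XO../O..X; (1,1)=+0→XO../.O.X; (1,2)=+0→XO../..OX
ply 3, X at XOO./...X | (0,3)=+0→XOOX/...X*; (1,0)=-1→XOO./X..X; (1,1)=-1→XOO./.X.X; (1,2)=-1→XOO./..XX
ply 4, O at XOOX/...X | (1,0)=+0→XOOX/O..X*; (1,1)=+0→XOOX/.O.X; (1,2)=+0→XOOX/..OX
ply 5, X at XOOX/O..X | (1,1)=+0→XOOX/OX.X*; (1,2)=+0→XOOX/O.XX
ply 6, O at XOOX/OX.X | (1,2)=+0→XOOX/OXOX*
ply 7: XOOX/OXOX is terminal +0 (X); from .O../...X depth 6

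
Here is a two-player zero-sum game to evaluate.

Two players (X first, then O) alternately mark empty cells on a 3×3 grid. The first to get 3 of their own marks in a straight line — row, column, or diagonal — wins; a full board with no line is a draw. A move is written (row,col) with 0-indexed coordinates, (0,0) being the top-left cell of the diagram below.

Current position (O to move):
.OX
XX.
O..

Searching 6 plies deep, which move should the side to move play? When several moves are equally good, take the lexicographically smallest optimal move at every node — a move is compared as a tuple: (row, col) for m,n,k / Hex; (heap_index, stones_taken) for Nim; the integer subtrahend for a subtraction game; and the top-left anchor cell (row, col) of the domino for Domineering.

p1 O@[.OX/XX./O..]: (0,0)[OOX/XX./O..]-1 (1,2)[.OX/XXO/O..]+0* (2,1)[.OX/XX./OO.]-1 (2,2)[.OX/XX./O.O]-1
p2 X@[.OX/XXO/O..]: (0,0)[XOX/XXO/O..]+0* (2,1)[.OX/XXO/OX.]+0 (2,2)[.OX/XXO/O.X]+0
p3 O@[XOX/XXO/O..]: (2,1)[XOX/XXO/OO.]-1 (2,2)[XOX/XXO/O.O]+0*
p4 X@[XOX/XXO/O.O]: (2,1)[XOX/XXO/OXO]+0*
p5 O@[XOX/XXO/OXO] terminal +0; root [.OX/XX./O..] d6

O's best at [.OX/XX./O..]: (1,2)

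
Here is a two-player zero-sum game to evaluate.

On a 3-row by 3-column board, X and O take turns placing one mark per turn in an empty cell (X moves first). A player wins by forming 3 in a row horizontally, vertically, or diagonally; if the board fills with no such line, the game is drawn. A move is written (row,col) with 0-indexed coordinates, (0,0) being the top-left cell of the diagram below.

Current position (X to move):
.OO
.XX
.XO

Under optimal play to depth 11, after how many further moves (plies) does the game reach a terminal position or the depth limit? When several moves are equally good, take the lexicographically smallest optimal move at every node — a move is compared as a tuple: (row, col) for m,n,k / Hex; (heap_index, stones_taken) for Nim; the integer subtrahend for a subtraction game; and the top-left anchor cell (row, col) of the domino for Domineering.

PV length from [.OO/.XX/.XO]: 1 ply

p1 X@[.OO/.XX/.XO]: (0,0)[XOO/.XX/.XO]+0 (1,0)[.OO/XXX/.XO]+1* (2,0)[.OO/.XX/XXO]-1
p2 O@[.OO/XXX/.XO] terminal -1; root [.OO/.XX/.XO] d11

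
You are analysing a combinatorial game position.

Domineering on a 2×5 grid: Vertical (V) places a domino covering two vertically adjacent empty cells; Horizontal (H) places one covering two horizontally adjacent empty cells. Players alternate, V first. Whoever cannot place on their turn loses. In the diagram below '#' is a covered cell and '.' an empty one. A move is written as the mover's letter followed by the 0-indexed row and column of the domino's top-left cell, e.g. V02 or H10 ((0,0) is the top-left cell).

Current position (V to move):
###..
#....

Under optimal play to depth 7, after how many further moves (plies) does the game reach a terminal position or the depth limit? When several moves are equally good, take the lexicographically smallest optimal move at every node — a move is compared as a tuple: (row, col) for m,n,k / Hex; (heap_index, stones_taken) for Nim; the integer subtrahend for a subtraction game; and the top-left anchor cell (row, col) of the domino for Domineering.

p1 V@[###../#....]: V03[####./#..#.]+1* V04[###.#/#...#]-1
p2 H@[####./#..#.]: H11[####./####.]-1*
p3 V@[####./####.]: V04[#####/#####]+1*
p4 H@[#####/#####] terminal -1; root [###../#....] d7

PV length from [###../#....]: 3 plies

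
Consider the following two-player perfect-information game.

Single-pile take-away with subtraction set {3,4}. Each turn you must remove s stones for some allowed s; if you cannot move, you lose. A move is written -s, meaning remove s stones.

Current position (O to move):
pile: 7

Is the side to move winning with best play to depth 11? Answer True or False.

O winning at [7]: False

[7] O move#1: -3:-1/4*, -4:-1/3
[4] X move#2: -3:+1/1*, -4:+1/0
[1] end (terminal -1, O#3); searched 7 to 11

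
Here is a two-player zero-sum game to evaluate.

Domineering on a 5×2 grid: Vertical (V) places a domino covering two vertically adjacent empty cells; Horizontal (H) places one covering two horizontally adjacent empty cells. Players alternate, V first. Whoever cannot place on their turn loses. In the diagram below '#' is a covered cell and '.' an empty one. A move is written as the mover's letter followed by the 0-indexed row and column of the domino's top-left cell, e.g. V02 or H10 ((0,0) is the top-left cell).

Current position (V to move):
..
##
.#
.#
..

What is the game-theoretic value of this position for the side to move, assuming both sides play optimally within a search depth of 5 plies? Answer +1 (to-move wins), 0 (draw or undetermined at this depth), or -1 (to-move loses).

value(../##/.#/.#/.., V) = -1

p1 V@[../##/.#/.#/..]: V20[../##/##/##/..]-1* V30[../##/.#/##/#.]-1
p2 H@[../##/##/##/..]: H00[##/##/##/##/..]+1* H40[../##/##/##/##]+1
p3 V@[##/##/##/##/..] terminal -1; root [../##/.#/.#/..] d5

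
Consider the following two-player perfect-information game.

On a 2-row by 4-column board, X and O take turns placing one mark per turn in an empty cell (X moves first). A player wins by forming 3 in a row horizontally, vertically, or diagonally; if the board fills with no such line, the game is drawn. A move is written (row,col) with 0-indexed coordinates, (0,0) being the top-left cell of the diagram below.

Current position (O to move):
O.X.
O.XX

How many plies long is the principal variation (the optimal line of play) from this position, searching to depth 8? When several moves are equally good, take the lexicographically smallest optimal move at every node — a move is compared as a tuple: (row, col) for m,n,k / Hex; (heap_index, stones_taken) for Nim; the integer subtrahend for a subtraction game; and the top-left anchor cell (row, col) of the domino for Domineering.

ply 1, O at O.X./O.XX | (0,1)=-1→OOX./O.XX; (0,3)=-1→O.XO/O.XX; (1,1)=+0→O.X./OOXX*
ply 2, X at O.X./OOXX | (0,1)=+0→OXX./OOXX*; (0,3)=+0→O.XX/OOXX
ply 3, O at OXX./OOXX | (0,3)=+0→OXXO/OOXX*
ply 4: OXXO/OOXX is terminal +0 (X); from O.X./O.XX depth 8

PV length from [O.X./O.XX]: 3 plies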